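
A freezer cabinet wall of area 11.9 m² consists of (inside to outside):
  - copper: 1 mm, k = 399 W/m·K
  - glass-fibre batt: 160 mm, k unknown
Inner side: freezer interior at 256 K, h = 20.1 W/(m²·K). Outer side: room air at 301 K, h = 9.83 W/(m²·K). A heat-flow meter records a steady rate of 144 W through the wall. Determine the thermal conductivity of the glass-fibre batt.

Series thermal resistances:
R_inner film = 1/(h_i·A) = 1/(20.1×11.9) = 0.004181 K/W
R_copper = L/(kA) = 0.001/(399×11.9) = 2.106×10^-7 K/W
R_outer film = 1/(h_o·A) = 1/(9.83×11.9) = 0.008549 K/W
Sum of known resistances R_other = 0.01273 K/W
Total R = ΔT/Q = 45/144 = 0.3125 K/W
R_glass-fibre batt = R_total − R_other = 0.2998 K/W
k = L/(R·A) = 0.16/(0.2998×11.9)

k ≈ 0.0449 W/(m·K)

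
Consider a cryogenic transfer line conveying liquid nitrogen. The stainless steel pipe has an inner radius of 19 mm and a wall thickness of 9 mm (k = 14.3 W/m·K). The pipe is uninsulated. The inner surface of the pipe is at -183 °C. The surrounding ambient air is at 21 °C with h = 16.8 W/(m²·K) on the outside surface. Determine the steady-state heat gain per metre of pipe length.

q′ ≈ 595 W/m

Radial resistances (cylindrical: R_cond = ln(r_o/r_i)/(2πkL), R_conv = 1/(h·2πrL)):
R_stainless steel pipe wall = ln(28/19)/(2π×14.3×1) = 0.004316 K/W
R_outer film = 1/(h_o·2πr_oL) = 1/(16.8×2π×0.028×1) = 0.3383 K/W
R_total = 0.3427 K/W
Q = ΔT/R_total = 204/0.3427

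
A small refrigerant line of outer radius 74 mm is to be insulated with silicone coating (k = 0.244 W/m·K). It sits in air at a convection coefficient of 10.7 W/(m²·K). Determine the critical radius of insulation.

r_cr ≈ 22.8 mm

For a cylinder r_cr = k/h = 0.244/10.7
r_cr = 22.8 mm; since the bare radius (74 mm) is above r_cr, any added insulation will reduce heat loss.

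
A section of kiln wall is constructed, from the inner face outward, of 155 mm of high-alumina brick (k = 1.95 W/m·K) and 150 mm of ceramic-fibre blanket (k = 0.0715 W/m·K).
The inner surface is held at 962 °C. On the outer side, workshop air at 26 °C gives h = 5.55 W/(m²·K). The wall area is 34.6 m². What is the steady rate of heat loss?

Series thermal resistances:
R_high-alumina brick = L/(kA) = 0.155/(1.95×34.6) = 0.002297 K/W
R_ceramic-fibre blanket = L/(kA) = 0.15/(0.0715×34.6) = 0.06063 K/W
R_outer film = 1/(h_o·A) = 1/(5.55×34.6) = 0.005208 K/W
R_total = 0.06814 K/W
Q = ΔT / R_total = 936 / 0.06814

Q ≈ 13700 W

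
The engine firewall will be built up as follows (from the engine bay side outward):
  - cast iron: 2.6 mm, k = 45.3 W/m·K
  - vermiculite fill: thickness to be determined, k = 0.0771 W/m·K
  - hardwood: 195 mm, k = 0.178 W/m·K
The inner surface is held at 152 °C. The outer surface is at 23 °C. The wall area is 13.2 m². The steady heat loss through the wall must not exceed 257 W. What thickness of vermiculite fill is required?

Using the resistance-network approach (series):
R_cast iron = L/(kA) = 0.0026/(45.3×13.2) = 4.348×10^-6 K/W
R_hardwood = L/(kA) = 0.195/(0.178×13.2) = 0.08299 K/W
Sum of the known resistances R_other = 0.083 K/W
Required total resistance R_tot = ΔT/Q_allow = 129/257 = 0.5019 K/W
R_vermiculite fill = R_tot − R_other = 0.4189 K/W
L = R·k·A = 0.4189×0.0771×13.2

L ≈ 426 mm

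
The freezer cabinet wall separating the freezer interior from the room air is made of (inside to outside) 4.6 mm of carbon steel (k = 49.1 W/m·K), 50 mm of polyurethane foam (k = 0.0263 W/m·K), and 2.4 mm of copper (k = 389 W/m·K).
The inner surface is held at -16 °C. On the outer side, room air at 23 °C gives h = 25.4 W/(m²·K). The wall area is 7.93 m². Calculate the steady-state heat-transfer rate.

Thermal resistances in series:
R_carbon steel = L/(kA) = 0.0046/(49.1×7.93) = 1.181×10^-5 K/W
R_polyurethane foam = L/(kA) = 0.05/(0.0263×7.93) = 0.2397 K/W
R_copper = L/(kA) = 0.0024/(389×7.93) = 7.78×10^-7 K/W
R_outer film = 1/(h_o·A) = 1/(25.4×7.93) = 0.004965 K/W
R_total = 0.2447 K/W
Q = ΔT / R_total = 39 / 0.2447

Q ≈ 159 W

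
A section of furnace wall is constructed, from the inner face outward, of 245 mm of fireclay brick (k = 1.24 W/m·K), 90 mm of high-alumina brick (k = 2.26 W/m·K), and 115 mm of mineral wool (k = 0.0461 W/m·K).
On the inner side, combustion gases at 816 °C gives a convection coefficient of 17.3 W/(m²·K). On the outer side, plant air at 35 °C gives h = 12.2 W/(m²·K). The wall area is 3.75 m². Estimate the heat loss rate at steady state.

Series thermal resistances:
R_inner film = 1/(h_i·A) = 1/(17.3×3.75) = 0.01541 K/W
R_fireclay brick = L/(kA) = 0.245/(1.24×3.75) = 0.05269 K/W
R_high-alumina brick = L/(kA) = 0.09/(2.26×3.75) = 0.01062 K/W
R_mineral wool = L/(kA) = 0.115/(0.0461×3.75) = 0.6652 K/W
R_outer film = 1/(h_o·A) = 1/(12.2×3.75) = 0.02186 K/W
R_total = 0.7658 K/W
Q = ΔT / R_total = 781 / 0.7658

Q ≈ 1020 W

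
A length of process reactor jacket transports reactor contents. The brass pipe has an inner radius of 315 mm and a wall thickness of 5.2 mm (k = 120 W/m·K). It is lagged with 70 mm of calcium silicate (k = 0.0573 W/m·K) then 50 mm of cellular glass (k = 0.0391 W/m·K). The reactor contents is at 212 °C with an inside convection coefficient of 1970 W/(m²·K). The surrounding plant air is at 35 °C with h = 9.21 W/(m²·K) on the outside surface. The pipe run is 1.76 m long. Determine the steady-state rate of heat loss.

Treating each annulus and film as a series resistance:
R_inner film = 1/(h_i·2πr₁L) = 1/(1970×2π×0.315×1.76) = 1.457×10^-4 K/W
R_brass pipe wall = ln(320.2/315)/(2π×120×1.76) = 1.234×10^-5 K/W
R_calcium silicate = ln(390.2/320.2)/(2π×0.0573×1.76) = 0.312 K/W
R_cellular glass = ln(440.2/390.2)/(2π×0.0391×1.76) = 0.2788 K/W
R_outer film = 1/(h_o·2πr_oL) = 1/(9.21×2π×0.4402×1.76) = 0.0223 K/W
R_total = 0.6133 K/W
Q = ΔT/R_total = 177/0.6133

Q ≈ 289 W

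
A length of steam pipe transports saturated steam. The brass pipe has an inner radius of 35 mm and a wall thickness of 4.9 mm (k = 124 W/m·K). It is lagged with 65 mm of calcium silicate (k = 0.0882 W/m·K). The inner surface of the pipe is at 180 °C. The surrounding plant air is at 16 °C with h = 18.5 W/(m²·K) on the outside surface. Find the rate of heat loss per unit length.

Cylindrical conduction, so R = ln(r₂/r₁)/(2πkL) per layer, in series:
R_brass pipe wall = ln(39.9/35)/(2π×124×1) = 1.682×10^-4 K/W
R_calcium silicate = ln(104.9/39.9)/(2π×0.0882×1) = 1.744 K/W
R_outer film = 1/(h_o·2πr_oL) = 1/(18.5×2π×0.1049×1) = 0.08201 K/W
R_total = 1.826 K/W
Q = ΔT/R_total = 164/1.826

q′ ≈ 89.8 W/m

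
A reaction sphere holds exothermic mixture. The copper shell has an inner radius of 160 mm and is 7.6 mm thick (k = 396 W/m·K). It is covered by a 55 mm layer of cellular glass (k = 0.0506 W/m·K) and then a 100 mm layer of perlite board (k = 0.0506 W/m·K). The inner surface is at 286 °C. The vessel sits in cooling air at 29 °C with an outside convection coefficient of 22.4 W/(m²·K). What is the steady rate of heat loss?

Spherical conduction: R = (1/r_in − 1/r_out)/(4πk) per layer; series-sum.
R_copper shell = (1/0.16 − 1/0.1676)/(4π×396) = 5.695×10^-5 K/W
R_cellular glass = (1/0.1676 − 1/0.2226)/(4π×0.0506) = 2.318 K/W
R_perlite board = (1/0.2226 − 1/0.3226)/(4π×0.0506) = 2.19 K/W
R_outer film = 1/(h·4πr_o²) = 1/(22.4×4π×0.3226²) = 0.03414 K/W
R_total = 4.543 K/W
Q = ΔT/R_total = 257/4.543

Q ≈ 56.6 W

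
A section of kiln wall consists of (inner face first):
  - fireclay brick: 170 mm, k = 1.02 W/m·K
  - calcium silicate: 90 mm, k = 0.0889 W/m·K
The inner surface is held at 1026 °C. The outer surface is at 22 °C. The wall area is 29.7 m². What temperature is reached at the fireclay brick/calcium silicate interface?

Treating each layer as a thermal resistance in series:
R_fireclay brick = L/(kA) = 0.17/(1.02×29.7) = 0.005612 K/W
R_calcium silicate = L/(kA) = 0.09/(0.0889×29.7) = 0.03409 K/W
R_total = 0.0397 K/W;  Q = ΔT/R_total = 1004/0.0397 = 25290 W
T_interface = T_inner − Q·ΣR(inner→interface) = 1026 − 25300×0.005612

T ≈ 884 °C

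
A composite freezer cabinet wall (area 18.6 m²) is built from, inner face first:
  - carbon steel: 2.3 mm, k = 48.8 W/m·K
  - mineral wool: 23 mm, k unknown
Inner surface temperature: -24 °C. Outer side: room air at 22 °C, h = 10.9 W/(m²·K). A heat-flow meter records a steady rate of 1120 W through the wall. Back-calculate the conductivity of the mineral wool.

Thermal resistances in series:
R_carbon steel = L/(kA) = 0.0023/(48.8×18.6) = 2.534×10^-6 K/W
R_outer film = 1/(h_o·A) = 1/(10.9×18.6) = 0.004932 K/W
Sum of known resistances R_other = 0.004935 K/W
Total R = ΔT/Q = 46/1120 = 0.04107 K/W
R_mineral wool = R_total − R_other = 0.03614 K/W
k = L/(R·A) = 0.023/(0.03614×18.6)

k ≈ 0.0342 W/(m·K)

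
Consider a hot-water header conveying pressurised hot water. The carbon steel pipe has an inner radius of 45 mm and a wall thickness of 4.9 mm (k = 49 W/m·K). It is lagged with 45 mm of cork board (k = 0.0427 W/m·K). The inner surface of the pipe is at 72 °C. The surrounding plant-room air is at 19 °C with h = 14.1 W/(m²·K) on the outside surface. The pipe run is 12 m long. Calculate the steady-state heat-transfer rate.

Per-layer cylindrical resistances, series-summed:
R_carbon steel pipe wall = ln(49.9/45)/(2π×49×12) = 2.798×10^-5 K/W
R_cork board = ln(94.9/49.9)/(2π×0.0427×12) = 0.1997 K/W
R_outer film = 1/(h_o·2πr_oL) = 1/(14.1×2π×0.0949×12) = 0.009912 K/W
R_total = 0.2096 K/W
Q = ΔT/R_total = 53/0.2096

Q ≈ 253 W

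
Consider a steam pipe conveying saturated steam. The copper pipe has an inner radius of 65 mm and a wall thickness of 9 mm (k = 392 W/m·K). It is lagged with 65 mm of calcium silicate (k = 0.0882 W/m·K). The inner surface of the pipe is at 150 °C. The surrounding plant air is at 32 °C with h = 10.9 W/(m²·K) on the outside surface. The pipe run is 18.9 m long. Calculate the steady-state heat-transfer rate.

Q ≈ 1790 W

Radial resistances (cylindrical: R_cond = ln(r_o/r_i)/(2πkL), R_conv = 1/(h·2πrL)):
R_copper pipe wall = ln(74/65)/(2π×392×18.9) = 2.786×10^-6 K/W
R_calcium silicate = ln(139/74)/(2π×0.0882×18.9) = 0.06019 K/W
R_outer film = 1/(h_o·2πr_oL) = 1/(10.9×2π×0.139×18.9) = 0.005558 K/W
R_total = 0.06575 K/W
Q = ΔT/R_total = 118/0.06575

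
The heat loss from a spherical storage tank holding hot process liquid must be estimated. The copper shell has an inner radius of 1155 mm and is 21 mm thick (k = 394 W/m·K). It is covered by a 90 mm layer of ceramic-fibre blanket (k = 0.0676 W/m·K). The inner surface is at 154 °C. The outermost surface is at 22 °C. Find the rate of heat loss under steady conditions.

Spherical conduction: R = (1/r_in − 1/r_out)/(4πk) per layer; series-sum.
R_copper shell = (1/1.155 − 1/1.176)/(4π×394) = 3.123×10^-6 K/W
R_ceramic-fibre blanket = (1/1.176 − 1/1.266)/(4π×0.0676) = 0.07116 K/W
R_total = 0.07116 K/W
Q = ΔT/R_total = 132/0.07116

Q ≈ 1850 W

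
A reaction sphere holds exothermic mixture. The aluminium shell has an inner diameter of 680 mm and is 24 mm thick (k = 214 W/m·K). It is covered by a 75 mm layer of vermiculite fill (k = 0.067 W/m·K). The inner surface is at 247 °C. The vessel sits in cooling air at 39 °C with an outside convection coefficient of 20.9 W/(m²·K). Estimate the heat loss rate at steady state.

Q ≈ 360 W

Spherical conduction: R = (1/r_in − 1/r_out)/(4πk) per layer; series-sum.
R_aluminium shell = (1/0.34 − 1/0.364)/(4π×214) = 7.211×10^-5 K/W
R_vermiculite fill = (1/0.364 − 1/0.439)/(4π×0.067) = 0.5575 K/W
R_outer film = 1/(h·4πr_o²) = 1/(20.9×4π×0.439²) = 0.01976 K/W
R_total = 0.5773 K/W
Q = ΔT/R_total = 208/0.5773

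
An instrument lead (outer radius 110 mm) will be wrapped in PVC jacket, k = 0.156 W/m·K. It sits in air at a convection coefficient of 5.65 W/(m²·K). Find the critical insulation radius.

For a cylinder r_cr = k/h = 0.156/5.65
r_cr = 27.6 mm; since the bare radius (110 mm) is above r_cr, any added insulation will reduce heat loss.

r_cr ≈ 27.6 mm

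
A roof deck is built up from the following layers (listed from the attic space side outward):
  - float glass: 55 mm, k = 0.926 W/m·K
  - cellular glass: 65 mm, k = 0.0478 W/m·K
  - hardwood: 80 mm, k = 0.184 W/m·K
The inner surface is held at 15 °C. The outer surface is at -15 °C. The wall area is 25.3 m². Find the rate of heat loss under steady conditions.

Q ≈ 409 W

Model the wall as resistances in series:
R_float glass = L/(kA) = 0.055/(0.926×25.3) = 0.002348 K/W
R_cellular glass = L/(kA) = 0.065/(0.0478×25.3) = 0.05375 K/W
R_hardwood = L/(kA) = 0.08/(0.184×25.3) = 0.01719 K/W
R_total = 0.07328 K/W
Q = ΔT / R_total = 30 / 0.07328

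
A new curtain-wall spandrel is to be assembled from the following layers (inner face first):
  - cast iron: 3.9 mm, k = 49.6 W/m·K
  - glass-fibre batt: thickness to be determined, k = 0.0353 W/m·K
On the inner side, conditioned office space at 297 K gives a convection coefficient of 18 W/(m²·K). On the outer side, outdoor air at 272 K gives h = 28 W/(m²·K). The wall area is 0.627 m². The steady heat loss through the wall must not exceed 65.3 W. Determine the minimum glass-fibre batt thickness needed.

L ≈ 5.25 mm

Using the resistance-network approach (series):
R_inner film = 1/(h_i·A) = 1/(18×0.627) = 0.08861 K/W
R_cast iron = L/(kA) = 0.0039/(49.6×0.627) = 1.254×10^-4 K/W
R_outer film = 1/(h_o·A) = 1/(28×0.627) = 0.05696 K/W
Sum of the known resistances R_other = 0.1457 K/W
Required total resistance R_tot = ΔT/Q_allow = 25/65.3 = 0.3828 K/W
R_glass-fibre batt = R_tot − R_other = 0.2372 K/W
L = R·k·A = 0.2372×0.0353×0.627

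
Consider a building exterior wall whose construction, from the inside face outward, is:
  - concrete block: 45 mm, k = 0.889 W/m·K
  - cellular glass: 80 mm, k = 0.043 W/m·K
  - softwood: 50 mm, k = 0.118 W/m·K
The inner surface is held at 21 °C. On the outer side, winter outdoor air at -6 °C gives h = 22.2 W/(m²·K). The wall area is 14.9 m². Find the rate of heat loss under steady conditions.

Q ≈ 169 W

Series thermal resistances:
R_concrete block = L/(kA) = 0.045/(0.889×14.9) = 0.003397 K/W
R_cellular glass = L/(kA) = 0.08/(0.043×14.9) = 0.1249 K/W
R_softwood = L/(kA) = 0.05/(0.118×14.9) = 0.02844 K/W
R_outer film = 1/(h_o·A) = 1/(22.2×14.9) = 0.003023 K/W
R_total = 0.1597 K/W
Q = ΔT / R_total = 27 / 0.1597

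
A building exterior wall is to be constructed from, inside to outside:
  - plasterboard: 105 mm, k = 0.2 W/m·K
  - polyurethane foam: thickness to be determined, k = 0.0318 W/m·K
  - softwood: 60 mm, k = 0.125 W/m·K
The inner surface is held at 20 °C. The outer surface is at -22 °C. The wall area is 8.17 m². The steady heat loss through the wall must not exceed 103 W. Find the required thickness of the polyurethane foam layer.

Thermal resistances in series:
R_plasterboard = L/(kA) = 0.105/(0.2×8.17) = 0.06426 K/W
R_softwood = L/(kA) = 0.06/(0.125×8.17) = 0.05875 K/W
Sum of the known resistances R_other = 0.123 K/W
Required total resistance R_tot = ΔT/Q_allow = 42/103 = 0.4078 K/W
R_polyurethane foam = R_tot − R_other = 0.2848 K/W
L = R·k·A = 0.2848×0.0318×8.17

L ≈ 74 mm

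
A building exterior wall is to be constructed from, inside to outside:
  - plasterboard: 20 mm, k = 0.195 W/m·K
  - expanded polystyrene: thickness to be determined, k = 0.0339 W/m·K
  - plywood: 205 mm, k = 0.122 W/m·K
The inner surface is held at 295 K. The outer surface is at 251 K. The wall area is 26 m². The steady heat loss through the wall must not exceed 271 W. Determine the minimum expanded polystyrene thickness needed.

L ≈ 82.7 mm

Model the wall as resistances in series:
R_plasterboard = L/(kA) = 0.02/(0.195×26) = 0.003945 K/W
R_plywood = L/(kA) = 0.205/(0.122×26) = 0.06463 K/W
Sum of the known resistances R_other = 0.06857 K/W
Required total resistance R_tot = ΔT/Q_allow = 44/271 = 0.1624 K/W
R_expanded polystyrene = R_tot − R_other = 0.09379 K/W
L = R·k·A = 0.09379×0.0339×26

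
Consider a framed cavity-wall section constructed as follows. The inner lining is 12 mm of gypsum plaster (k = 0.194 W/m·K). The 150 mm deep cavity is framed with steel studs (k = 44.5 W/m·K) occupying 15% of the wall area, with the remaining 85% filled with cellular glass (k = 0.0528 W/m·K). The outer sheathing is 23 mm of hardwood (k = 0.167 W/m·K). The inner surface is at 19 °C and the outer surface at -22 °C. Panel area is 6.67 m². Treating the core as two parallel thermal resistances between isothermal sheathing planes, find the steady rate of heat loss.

Q ≈ 1230 W

Sheathing layers in series; stud and cavity paths in parallel between them.
R_inner = 0.012/(0.194×6.67) = 0.009274 K/W
R_stud  = 0.15/(44.5×0.15×6.67) = 0.003369 K/W
R_cav   = 0.15/(0.0528×0.85×6.67) = 0.5011 K/W
1/R_core = 1/R_stud + 1/R_cav → R_core = 0.003347 K/W
R_outer = 0.023/(0.167×6.67) = 0.02065 K/W
R_total = 0.03327 K/W
Q = ΔT/R_total = 41/0.03327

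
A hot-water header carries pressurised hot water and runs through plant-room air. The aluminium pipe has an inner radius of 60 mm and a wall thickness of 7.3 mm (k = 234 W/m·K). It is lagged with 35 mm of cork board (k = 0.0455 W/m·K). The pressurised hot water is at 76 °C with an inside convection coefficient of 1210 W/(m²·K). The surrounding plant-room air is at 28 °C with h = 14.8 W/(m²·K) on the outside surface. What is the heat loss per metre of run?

Cylindrical conduction, so R = ln(r₂/r₁)/(2πkL) per layer, in series:
R_inner film = 1/(h_i·2πr₁L) = 1/(1210×2π×0.06×1) = 0.002192 K/W
R_aluminium pipe wall = ln(67.3/60)/(2π×234×1) = 7.809×10^-5 K/W
R_cork board = ln(102.3/67.3)/(2π×0.0455×1) = 1.465 K/W
R_outer film = 1/(h_o·2πr_oL) = 1/(14.8×2π×0.1023×1) = 0.1051 K/W
R_total = 1.572 K/W
Q = ΔT/R_total = 48/1.572

q′ ≈ 30.5 W/m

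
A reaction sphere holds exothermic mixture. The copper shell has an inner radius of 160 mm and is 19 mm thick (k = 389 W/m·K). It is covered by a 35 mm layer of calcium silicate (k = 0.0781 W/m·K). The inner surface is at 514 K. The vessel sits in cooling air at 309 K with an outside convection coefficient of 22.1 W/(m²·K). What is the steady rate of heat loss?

Q ≈ 203 W

Each spherical layer contributes R = (1/r_i − 1/r_o)/(4πk):
R_copper shell = (1/0.16 − 1/0.179)/(4π×389) = 1.357×10^-4 K/W
R_calcium silicate = (1/0.179 − 1/0.214)/(4π×0.0781) = 0.931 K/W
R_outer film = 1/(h·4πr_o²) = 1/(22.1×4π×0.214²) = 0.07863 K/W
R_total = 1.01 K/W
Q = ΔT/R_total = 205/1.01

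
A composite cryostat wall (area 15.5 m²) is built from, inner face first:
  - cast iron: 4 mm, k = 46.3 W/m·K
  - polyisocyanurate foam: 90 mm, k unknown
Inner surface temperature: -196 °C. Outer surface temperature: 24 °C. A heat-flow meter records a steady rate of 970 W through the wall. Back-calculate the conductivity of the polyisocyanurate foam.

Treating each layer as a thermal resistance in series:
R_cast iron = L/(kA) = 0.004/(46.3×15.5) = 5.574×10^-6 K/W
Sum of known resistances R_other = 5.574×10^-6 K/W
Total R = ΔT/Q = 220/970 = 0.2268 K/W
R_polyisocyanurate foam = R_total − R_other = 0.2268 K/W
k = L/(R·A) = 0.09/(0.2268×15.5)

k ≈ 0.0256 W/(m·K)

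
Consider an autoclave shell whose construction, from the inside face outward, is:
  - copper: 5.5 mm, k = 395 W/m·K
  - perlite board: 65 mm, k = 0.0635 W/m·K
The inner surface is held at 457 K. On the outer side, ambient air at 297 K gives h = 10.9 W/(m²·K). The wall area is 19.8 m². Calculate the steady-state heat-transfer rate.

Thermal resistances in series:
R_copper = L/(kA) = 0.0055/(395×19.8) = 7.032×10^-7 K/W
R_perlite board = L/(kA) = 0.065/(0.0635×19.8) = 0.0517 K/W
R_outer film = 1/(h_o·A) = 1/(10.9×19.8) = 0.004633 K/W
R_total = 0.05633 K/W
Q = ΔT / R_total = 160 / 0.05633

Q ≈ 2840 W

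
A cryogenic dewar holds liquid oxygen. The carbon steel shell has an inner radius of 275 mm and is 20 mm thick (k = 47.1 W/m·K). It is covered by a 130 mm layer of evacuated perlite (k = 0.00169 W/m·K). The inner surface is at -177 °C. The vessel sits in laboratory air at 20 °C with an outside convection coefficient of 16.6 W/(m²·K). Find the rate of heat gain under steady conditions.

Q ≈ 4.03 W

Spherical conduction: R = (1/r_in − 1/r_out)/(4πk) per layer; series-sum.
R_carbon steel shell = (1/0.275 − 1/0.295)/(4π×47.1) = 4.165×10^-4 K/W
R_evacuated perlite = (1/0.295 − 1/0.425)/(4π×0.00169) = 48.82 K/W
R_outer film = 1/(h·4πr_o²) = 1/(16.6×4π×0.425²) = 0.02654 K/W
R_total = 48.85 K/W
Q = ΔT/R_total = 197/48.85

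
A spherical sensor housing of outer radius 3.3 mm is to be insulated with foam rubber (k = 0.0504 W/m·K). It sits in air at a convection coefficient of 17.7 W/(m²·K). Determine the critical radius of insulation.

For a sphere r_cr = 2k/h = 2×0.0504/17.7
r_cr = 5.69 mm; since the bare radius (3.3 mm) is below r_cr, adding a thin layer of insulation will *increase* heat loss.

r_cr ≈ 5.69 mm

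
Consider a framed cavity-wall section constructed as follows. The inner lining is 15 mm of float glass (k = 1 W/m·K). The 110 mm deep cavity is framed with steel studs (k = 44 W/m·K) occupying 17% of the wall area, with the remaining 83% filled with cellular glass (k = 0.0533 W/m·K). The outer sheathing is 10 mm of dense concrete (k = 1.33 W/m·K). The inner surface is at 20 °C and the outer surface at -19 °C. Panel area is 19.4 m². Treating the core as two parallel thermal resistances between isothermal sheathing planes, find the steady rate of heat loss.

Q ≈ 20400 W

Sheathing layers in series; stud and cavity paths in parallel between them.
R_inner = 0.015/(1×19.4) = 7.732×10^-4 K/W
R_stud  = 0.11/(44×0.17×19.4) = 7.58×10^-4 K/W
R_cav   = 0.11/(0.0533×0.83×19.4) = 0.1282 K/W
1/R_core = 1/R_stud + 1/R_cav → R_core = 7.536×10^-4 K/W
R_outer = 0.01/(1.33×19.4) = 3.876×10^-4 K/W
R_total = 0.001914 K/W
Q = ΔT/R_total = 39/0.001914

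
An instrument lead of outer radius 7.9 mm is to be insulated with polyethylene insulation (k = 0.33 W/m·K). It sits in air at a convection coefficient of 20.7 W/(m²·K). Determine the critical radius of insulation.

r_cr ≈ 15.9 mm

For a cylinder r_cr = k/h = 0.33/20.7
r_cr = 15.9 mm; since the bare radius (7.9 mm) is below r_cr, adding a thin layer of insulation will *increase* heat loss.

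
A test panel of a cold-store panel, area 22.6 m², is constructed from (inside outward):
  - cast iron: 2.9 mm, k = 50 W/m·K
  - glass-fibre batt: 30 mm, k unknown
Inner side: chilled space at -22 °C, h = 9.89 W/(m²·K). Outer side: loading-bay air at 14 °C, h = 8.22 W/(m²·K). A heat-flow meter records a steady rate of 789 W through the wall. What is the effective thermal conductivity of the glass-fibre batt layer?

k ≈ 0.0371 W/(m·K)

Treating each layer as a thermal resistance in series:
R_inner film = 1/(h_i·A) = 1/(9.89×22.6) = 0.004474 K/W
R_cast iron = L/(kA) = 0.0029/(50×22.6) = 2.566×10^-6 K/W
R_outer film = 1/(h_o·A) = 1/(8.22×22.6) = 0.005383 K/W
Sum of known resistances R_other = 0.00986 K/W
Total R = ΔT/Q = 36/789 = 0.04563 K/W
R_glass-fibre batt = R_total − R_other = 0.03577 K/W
k = L/(R·A) = 0.03/(0.03577×22.6)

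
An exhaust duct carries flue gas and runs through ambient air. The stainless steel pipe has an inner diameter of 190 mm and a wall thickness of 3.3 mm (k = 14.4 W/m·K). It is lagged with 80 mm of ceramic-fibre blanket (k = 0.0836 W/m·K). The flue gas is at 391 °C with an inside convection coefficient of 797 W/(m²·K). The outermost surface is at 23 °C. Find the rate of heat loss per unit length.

For a radial system each layer contributes R = ln(r_out/r_in)/(2πkL); films add R = 1/(hA).
R_inner film = 1/(h_i·2πr₁L) = 1/(797×2π×0.095×1) = 0.002102 K/W
R_stainless steel pipe wall = ln(98.3/95)/(2π×14.4×1) = 3.774×10^-4 K/W
R_ceramic-fibre blanket = ln(178.3/98.3)/(2π×0.0836×1) = 1.134 K/W
R_total = 1.136 K/W
Q = ΔT/R_total = 368/1.136

q′ ≈ 324 W/m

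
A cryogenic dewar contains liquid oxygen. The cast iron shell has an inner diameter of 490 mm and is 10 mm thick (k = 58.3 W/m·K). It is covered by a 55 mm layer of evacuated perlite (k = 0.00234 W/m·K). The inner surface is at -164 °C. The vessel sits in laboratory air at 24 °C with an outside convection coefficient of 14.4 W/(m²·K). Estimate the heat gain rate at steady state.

Spherical conduction: R = (1/r_in − 1/r_out)/(4πk) per layer; series-sum.
R_cast iron shell = (1/0.245 − 1/0.255)/(4π×58.3) = 2.185×10^-4 K/W
R_evacuated perlite = (1/0.255 − 1/0.31)/(4π×0.00234) = 23.66 K/W
R_outer film = 1/(h·4πr_o²) = 1/(14.4×4π×0.31²) = 0.0575 K/W
R_total = 23.72 K/W
Q = ΔT/R_total = 188/23.72

Q ≈ 7.93 W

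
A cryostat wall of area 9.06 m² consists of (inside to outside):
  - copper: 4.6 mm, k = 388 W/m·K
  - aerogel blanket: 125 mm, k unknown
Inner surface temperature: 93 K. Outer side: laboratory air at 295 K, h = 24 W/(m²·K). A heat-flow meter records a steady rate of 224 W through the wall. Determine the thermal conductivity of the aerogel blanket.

Series thermal resistances:
R_copper = L/(kA) = 0.0046/(388×9.06) = 1.309×10^-6 K/W
R_outer film = 1/(h_o·A) = 1/(24×9.06) = 0.004599 K/W
Sum of known resistances R_other = 0.0046 K/W
Total R = ΔT/Q = 202/224 = 0.9018 K/W
R_aerogel blanket = R_total − R_other = 0.8972 K/W
k = L/(R·A) = 0.125/(0.8972×9.06)

k ≈ 0.0154 W/(m·K)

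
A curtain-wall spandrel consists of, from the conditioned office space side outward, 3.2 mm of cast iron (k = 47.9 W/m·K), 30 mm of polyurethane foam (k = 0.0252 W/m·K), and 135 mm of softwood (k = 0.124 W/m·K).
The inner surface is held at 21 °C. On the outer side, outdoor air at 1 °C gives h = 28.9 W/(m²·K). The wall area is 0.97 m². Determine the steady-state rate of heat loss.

Model the wall as resistances in series:
R_cast iron = L/(kA) = 0.0032/(47.9×0.97) = 6.887×10^-5 K/W
R_polyurethane foam = L/(kA) = 0.03/(0.0252×0.97) = 1.227 K/W
R_softwood = L/(kA) = 0.135/(0.124×0.97) = 1.122 K/W
R_outer film = 1/(h_o·A) = 1/(28.9×0.97) = 0.03567 K/W
R_total = 2.385 K/W
Q = ΔT / R_total = 20 / 2.385

Q ≈ 8.38 W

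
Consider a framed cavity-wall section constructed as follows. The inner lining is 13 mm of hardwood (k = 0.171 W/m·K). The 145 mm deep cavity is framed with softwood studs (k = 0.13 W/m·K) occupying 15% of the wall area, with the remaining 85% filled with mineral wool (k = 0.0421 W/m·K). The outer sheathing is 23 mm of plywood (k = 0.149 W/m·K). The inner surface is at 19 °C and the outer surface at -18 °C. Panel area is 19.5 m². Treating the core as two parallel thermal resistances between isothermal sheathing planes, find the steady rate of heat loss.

Q ≈ 253 W

Sheathing layers in series; stud and cavity paths in parallel between them.
R_inner = 0.013/(0.171×19.5) = 0.003899 K/W
R_stud  = 0.145/(0.13×0.15×19.5) = 0.3813 K/W
R_cav   = 0.145/(0.0421×0.85×19.5) = 0.2078 K/W
1/R_core = 1/R_stud + 1/R_cav → R_core = 0.1345 K/W
R_outer = 0.023/(0.149×19.5) = 0.007916 K/W
R_total = 0.1463 K/W
Q = ΔT/R_total = 37/0.1463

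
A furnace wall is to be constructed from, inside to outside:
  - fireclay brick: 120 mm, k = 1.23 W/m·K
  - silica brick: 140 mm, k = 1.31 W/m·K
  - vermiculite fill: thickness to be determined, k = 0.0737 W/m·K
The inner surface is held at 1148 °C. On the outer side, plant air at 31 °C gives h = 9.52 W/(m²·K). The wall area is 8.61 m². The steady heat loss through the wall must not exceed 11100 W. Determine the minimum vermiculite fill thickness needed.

Thermal resistances in series:
R_fireclay brick = L/(kA) = 0.12/(1.23×8.61) = 0.01133 K/W
R_silica brick = L/(kA) = 0.14/(1.31×8.61) = 0.01241 K/W
R_outer film = 1/(h_o·A) = 1/(9.52×8.61) = 0.0122 K/W
Sum of the known resistances R_other = 0.03594 K/W
Required total resistance R_tot = ΔT/Q_allow = 1117/11100 = 0.1006 K/W
R_vermiculite fill = R_tot − R_other = 0.06469 K/W
L = R·k·A = 0.06469×0.0737×8.61

L ≈ 41 mm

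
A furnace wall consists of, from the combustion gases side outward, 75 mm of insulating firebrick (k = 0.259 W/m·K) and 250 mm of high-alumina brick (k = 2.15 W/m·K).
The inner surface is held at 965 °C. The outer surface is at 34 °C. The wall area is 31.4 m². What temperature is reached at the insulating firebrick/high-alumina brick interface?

T ≈ 301 °C

Thermal resistances in series:
R_insulating firebrick = L/(kA) = 0.075/(0.259×31.4) = 0.009222 K/W
R_high-alumina brick = L/(kA) = 0.25/(2.15×31.4) = 0.003703 K/W
R_total = 0.01293 K/W;  Q = ΔT/R_total = 931/0.01293 = 72030 W
T_interface = T_inner − Q·ΣR(inner→interface) = 965 − 72000×0.009222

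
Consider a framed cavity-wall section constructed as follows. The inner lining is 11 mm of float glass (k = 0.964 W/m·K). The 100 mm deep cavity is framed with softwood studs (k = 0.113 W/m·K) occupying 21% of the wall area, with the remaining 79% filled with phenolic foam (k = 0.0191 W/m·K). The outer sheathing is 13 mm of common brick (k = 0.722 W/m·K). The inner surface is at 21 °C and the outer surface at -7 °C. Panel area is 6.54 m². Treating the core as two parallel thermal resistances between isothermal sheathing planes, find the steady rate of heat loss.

Sheathing layers in series; stud and cavity paths in parallel between them.
R_inner = 0.011/(0.964×6.54) = 0.001745 K/W
R_stud  = 0.1/(0.113×0.21×6.54) = 0.6444 K/W
R_cav   = 0.1/(0.0191×0.79×6.54) = 1.013 K/W
1/R_core = 1/R_stud + 1/R_cav → R_core = 0.3939 K/W
R_outer = 0.013/(0.722×6.54) = 0.002753 K/W
R_total = 0.3984 K/W
Q = ΔT/R_total = 28/0.3984

Q ≈ 70.3 W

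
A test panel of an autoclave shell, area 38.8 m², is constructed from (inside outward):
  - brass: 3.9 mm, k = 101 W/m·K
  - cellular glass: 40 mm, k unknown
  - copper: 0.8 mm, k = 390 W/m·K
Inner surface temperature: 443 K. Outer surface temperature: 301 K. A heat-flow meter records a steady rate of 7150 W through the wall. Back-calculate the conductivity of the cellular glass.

Model the wall as resistances in series:
R_brass = L/(kA) = 0.0039/(101×38.8) = 9.952×10^-7 K/W
R_copper = L/(kA) = 0.0008/(390×38.8) = 5.287×10^-8 K/W
Sum of known resistances R_other = 1.048×10^-6 K/W
Total R = ΔT/Q = 142/7150 = 0.01986 K/W
R_cellular glass = R_total − R_other = 0.01986 K/W
k = L/(R·A) = 0.04/(0.01986×38.8)

k ≈ 0.0519 W/(m·K)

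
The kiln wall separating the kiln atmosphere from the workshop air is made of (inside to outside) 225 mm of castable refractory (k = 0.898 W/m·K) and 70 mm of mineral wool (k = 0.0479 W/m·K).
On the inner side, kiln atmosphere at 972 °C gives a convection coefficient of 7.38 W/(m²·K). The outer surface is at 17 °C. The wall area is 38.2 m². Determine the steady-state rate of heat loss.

Model the wall as resistances in series:
R_inner film = 1/(h_i·A) = 1/(7.38×38.2) = 0.003547 K/W
R_castable refractory = L/(kA) = 0.225/(0.898×38.2) = 0.006559 K/W
R_mineral wool = L/(kA) = 0.07/(0.0479×38.2) = 0.03826 K/W
R_total = 0.04836 K/W
Q = ΔT / R_total = 955 / 0.04836

Q ≈ 19700 W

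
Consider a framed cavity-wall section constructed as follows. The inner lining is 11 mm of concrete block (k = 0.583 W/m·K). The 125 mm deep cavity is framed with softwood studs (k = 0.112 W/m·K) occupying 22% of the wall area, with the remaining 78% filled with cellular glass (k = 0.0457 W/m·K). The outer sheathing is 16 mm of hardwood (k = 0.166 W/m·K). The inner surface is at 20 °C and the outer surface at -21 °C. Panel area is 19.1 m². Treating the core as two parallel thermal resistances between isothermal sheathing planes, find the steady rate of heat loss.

Sheathing layers in series; stud and cavity paths in parallel between them.
R_inner = 0.011/(0.583×19.1) = 9.878×10^-4 K/W
R_stud  = 0.125/(0.112×0.22×19.1) = 0.2656 K/W
R_cav   = 0.125/(0.0457×0.78×19.1) = 0.1836 K/W
1/R_core = 1/R_stud + 1/R_cav → R_core = 0.1086 K/W
R_outer = 0.016/(0.166×19.1) = 0.005046 K/W
R_total = 0.1146 K/W
Q = ΔT/R_total = 41/0.1146

Q ≈ 358 W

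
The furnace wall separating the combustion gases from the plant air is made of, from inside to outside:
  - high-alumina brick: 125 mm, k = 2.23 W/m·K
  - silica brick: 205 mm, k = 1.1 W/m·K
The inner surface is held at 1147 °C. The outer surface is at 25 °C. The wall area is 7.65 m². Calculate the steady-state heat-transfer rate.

Series thermal resistances:
R_high-alumina brick = L/(kA) = 0.125/(2.23×7.65) = 0.007327 K/W
R_silica brick = L/(kA) = 0.205/(1.1×7.65) = 0.02436 K/W
R_total = 0.03169 K/W
Q = ΔT / R_total = 1122 / 0.03169

Q ≈ 35400 W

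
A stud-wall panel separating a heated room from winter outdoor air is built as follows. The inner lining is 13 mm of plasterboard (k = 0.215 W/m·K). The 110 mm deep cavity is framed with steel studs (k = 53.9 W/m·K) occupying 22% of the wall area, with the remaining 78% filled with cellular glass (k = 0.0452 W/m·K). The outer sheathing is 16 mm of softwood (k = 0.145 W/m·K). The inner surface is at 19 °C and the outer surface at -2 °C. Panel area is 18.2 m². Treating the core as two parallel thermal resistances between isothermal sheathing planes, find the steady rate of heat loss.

Sheathing layers in series; stud and cavity paths in parallel between them.
R_inner = 0.013/(0.215×18.2) = 0.003322 K/W
R_stud  = 0.11/(53.9×0.22×18.2) = 5.097×10^-4 K/W
R_cav   = 0.11/(0.0452×0.78×18.2) = 0.1714 K/W
1/R_core = 1/R_stud + 1/R_cav → R_core = 5.082×10^-4 K/W
R_outer = 0.016/(0.145×18.2) = 0.006063 K/W
R_total = 0.009893 K/W
Q = ΔT/R_total = 21/0.009893

Q ≈ 2120 W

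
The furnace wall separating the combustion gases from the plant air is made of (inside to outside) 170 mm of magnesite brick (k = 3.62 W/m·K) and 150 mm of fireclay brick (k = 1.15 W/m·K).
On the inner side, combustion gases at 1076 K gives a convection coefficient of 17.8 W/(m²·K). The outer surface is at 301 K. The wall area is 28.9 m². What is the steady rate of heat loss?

Q ≈ 95900 W

Using the resistance-network approach (series):
R_inner film = 1/(h_i·A) = 1/(17.8×28.9) = 0.001944 K/W
R_magnesite brick = L/(kA) = 0.17/(3.62×28.9) = 0.001625 K/W
R_fireclay brick = L/(kA) = 0.15/(1.15×28.9) = 0.004513 K/W
R_total = 0.008082 K/W
Q = ΔT / R_total = 775 / 0.008082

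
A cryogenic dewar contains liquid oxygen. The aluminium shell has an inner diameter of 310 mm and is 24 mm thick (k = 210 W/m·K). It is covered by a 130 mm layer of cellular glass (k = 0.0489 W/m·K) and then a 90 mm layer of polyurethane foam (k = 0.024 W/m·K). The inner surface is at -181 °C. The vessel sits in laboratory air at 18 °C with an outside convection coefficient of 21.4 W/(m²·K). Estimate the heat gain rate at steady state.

Q ≈ 31.7 W

Spherical conduction: R = (1/r_in − 1/r_out)/(4πk) per layer; series-sum.
R_aluminium shell = (1/0.155 − 1/0.179)/(4π×210) = 3.278×10^-4 K/W
R_cellular glass = (1/0.179 − 1/0.309)/(4π×0.0489) = 3.825 K/W
R_polyurethane foam = (1/0.309 − 1/0.399)/(4π×0.024) = 2.42 K/W
R_outer film = 1/(h·4πr_o²) = 1/(21.4×4π×0.399²) = 0.02336 K/W
R_total = 6.269 K/W
Q = ΔT/R_total = 199/6.269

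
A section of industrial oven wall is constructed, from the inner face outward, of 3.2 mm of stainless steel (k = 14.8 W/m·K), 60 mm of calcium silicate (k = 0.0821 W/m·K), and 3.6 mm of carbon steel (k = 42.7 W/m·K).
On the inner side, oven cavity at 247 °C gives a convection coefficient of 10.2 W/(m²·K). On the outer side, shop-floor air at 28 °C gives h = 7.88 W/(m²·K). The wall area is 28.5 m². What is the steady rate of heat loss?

Thermal resistances in series:
R_inner film = 1/(h_i·A) = 1/(10.2×28.5) = 0.00344 K/W
R_stainless steel = L/(kA) = 0.0032/(14.8×28.5) = 7.587×10^-6 K/W
R_calcium silicate = L/(kA) = 0.06/(0.0821×28.5) = 0.02564 K/W
R_carbon steel = L/(kA) = 0.0036/(42.7×28.5) = 2.958×10^-6 K/W
R_outer film = 1/(h_o·A) = 1/(7.88×28.5) = 0.004453 K/W
R_total = 0.03355 K/W
Q = ΔT / R_total = 219 / 0.03355

Q ≈ 6530 W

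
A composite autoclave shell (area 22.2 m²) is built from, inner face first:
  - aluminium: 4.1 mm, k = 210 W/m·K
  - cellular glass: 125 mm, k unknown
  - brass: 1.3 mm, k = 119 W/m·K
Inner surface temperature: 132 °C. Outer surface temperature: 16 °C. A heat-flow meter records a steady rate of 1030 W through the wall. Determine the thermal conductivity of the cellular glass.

Model the wall as resistances in series:
R_aluminium = L/(kA) = 0.0041/(210×22.2) = 8.795×10^-7 K/W
R_brass = L/(kA) = 0.0013/(119×22.2) = 4.921×10^-7 K/W
Sum of known resistances R_other = 1.372×10^-6 K/W
Total R = ΔT/Q = 116/1030 = 0.1126 K/W
R_cellular glass = R_total − R_other = 0.1126 K/W
k = L/(R·A) = 0.125/(0.1126×22.2)

k ≈ 0.05 W/(m·K)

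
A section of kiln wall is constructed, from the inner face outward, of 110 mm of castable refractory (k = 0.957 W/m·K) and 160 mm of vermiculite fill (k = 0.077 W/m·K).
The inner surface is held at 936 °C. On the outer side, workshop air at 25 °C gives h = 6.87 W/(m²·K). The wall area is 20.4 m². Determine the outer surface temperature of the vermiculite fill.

Thermal resistances in series:
R_castable refractory = L/(kA) = 0.11/(0.957×20.4) = 0.005634 K/W
R_vermiculite fill = L/(kA) = 0.16/(0.077×20.4) = 0.1019 K/W
R_outer film = 1/(h_o·A) = 1/(6.87×20.4) = 0.007135 K/W
R_total = 0.1146 K/W;  Q = ΔT/R_total = 911/0.1146 = 7947 W
T_interface = T_inner − Q·ΣR(inner→interface) = 936 − 7950×0.1075

T ≈ 81.7 °C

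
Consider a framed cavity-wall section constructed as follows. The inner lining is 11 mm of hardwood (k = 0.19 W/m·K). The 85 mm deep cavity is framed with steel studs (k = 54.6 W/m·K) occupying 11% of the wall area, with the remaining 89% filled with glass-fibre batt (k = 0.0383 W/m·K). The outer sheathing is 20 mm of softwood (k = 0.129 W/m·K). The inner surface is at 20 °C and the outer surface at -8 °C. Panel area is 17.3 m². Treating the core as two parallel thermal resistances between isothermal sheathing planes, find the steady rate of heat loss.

Sheathing layers in series; stud and cavity paths in parallel between them.
R_inner = 0.011/(0.19×17.3) = 0.003347 K/W
R_stud  = 0.085/(54.6×0.11×17.3) = 8.181×10^-4 K/W
R_cav   = 0.085/(0.0383×0.89×17.3) = 0.1441 K/W
1/R_core = 1/R_stud + 1/R_cav → R_core = 8.134×10^-4 K/W
R_outer = 0.02/(0.129×17.3) = 0.008962 K/W
R_total = 0.01312 K/W
Q = ΔT/R_total = 28/0.01312

Q ≈ 2130 W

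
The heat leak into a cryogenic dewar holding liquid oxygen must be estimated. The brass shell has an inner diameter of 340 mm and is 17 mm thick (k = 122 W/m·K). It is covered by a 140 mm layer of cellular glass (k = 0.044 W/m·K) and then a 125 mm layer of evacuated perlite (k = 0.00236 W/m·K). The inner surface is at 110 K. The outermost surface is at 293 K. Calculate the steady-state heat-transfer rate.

Q ≈ 5.6 W

Radial (spherical) resistances in series:
R_brass shell = (1/0.17 − 1/0.187)/(4π×122) = 3.488×10^-4 K/W
R_cellular glass = (1/0.187 − 1/0.327)/(4π×0.044) = 4.141 K/W
R_evacuated perlite = (1/0.327 − 1/0.452)/(4π×0.00236) = 28.52 K/W
R_total = 32.66 K/W
Q = ΔT/R_total = 183/32.66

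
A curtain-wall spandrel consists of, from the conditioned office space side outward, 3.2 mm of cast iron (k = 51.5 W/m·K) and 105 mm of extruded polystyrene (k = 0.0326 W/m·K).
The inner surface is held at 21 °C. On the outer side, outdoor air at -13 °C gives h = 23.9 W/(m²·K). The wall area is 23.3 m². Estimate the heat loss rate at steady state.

Q ≈ 243 W

Series thermal resistances:
R_cast iron = L/(kA) = 0.0032/(51.5×23.3) = 2.667×10^-6 K/W
R_extruded polystyrene = L/(kA) = 0.105/(0.0326×23.3) = 0.1382 K/W
R_outer film = 1/(h_o·A) = 1/(23.9×23.3) = 0.001796 K/W
R_total = 0.14 K/W
Q = ΔT / R_total = 34 / 0.14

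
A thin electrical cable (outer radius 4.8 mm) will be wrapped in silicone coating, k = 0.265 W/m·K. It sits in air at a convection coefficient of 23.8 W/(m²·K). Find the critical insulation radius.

For a cylinder r_cr = k/h = 0.265/23.8
r_cr = 11.1 mm; since the bare radius (4.8 mm) is below r_cr, adding a thin layer of insulation will *increase* heat loss.

r_cr ≈ 11.1 mm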